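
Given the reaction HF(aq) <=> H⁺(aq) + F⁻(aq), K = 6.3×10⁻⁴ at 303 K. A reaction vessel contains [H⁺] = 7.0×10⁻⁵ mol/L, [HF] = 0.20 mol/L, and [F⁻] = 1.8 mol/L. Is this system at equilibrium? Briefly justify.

Q = [H⁺]·[F⁻] / [HF] = (7.0×10⁻⁵)·(1.8) / (0.20) = 6.3×10⁻⁴
Q = 6.3×10⁻⁴ = K; the system is at equilibrium.

yes, at equilibrium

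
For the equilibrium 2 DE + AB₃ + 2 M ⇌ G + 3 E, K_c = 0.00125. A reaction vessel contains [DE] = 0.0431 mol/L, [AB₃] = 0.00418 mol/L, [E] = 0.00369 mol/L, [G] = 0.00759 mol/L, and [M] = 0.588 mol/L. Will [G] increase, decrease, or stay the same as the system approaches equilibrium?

Q_c = [G]·[E]³ / ([DE]²·[AB₃]·[M]²) = (0.00759)·(0.00369)³ / ((0.0431)²·(0.00418)·(0.588)²) = 1.42×10⁻⁴
Q_c = 1.42×10⁻⁴ < K_c = 0.00125: net forward reaction.
G is a product, so it increases.

increase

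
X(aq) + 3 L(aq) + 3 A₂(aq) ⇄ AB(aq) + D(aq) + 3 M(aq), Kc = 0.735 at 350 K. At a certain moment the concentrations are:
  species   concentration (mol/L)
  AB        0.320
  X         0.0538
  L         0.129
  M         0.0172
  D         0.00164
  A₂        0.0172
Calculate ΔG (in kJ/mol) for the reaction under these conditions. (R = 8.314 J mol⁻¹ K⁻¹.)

ΔG = 5.30 kJ/mol

Qc = [AB]·[D]·[M]³ / ([X]·[L]³·[A₂]³) = (0.320)·(0.00164)·(0.0172)³ / ((0.0538)·(0.129)³·(0.0172)³) = 4.54
ΔG = RT ln(Qc/Kc) = (8.314 J mol⁻¹ K⁻¹)(350 K) × ln(4.54/0.735)
   = (2.910 kJ/mol)(1.821) = 5.30 kJ/mol
ΔG > 0, so the forward reaction is non-spontaneous (proceeds in reverse).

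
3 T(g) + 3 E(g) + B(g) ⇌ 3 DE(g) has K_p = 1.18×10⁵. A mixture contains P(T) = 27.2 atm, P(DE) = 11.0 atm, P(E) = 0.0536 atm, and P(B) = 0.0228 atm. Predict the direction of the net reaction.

to the right

Q_p = P(DE)³ / (P(T)³·P(E)³·P(B)) = (11.0)³ / ((27.2)³·(0.0536)³·(0.0228)) = 18800
Q_p = 18800 < K_p = 1.18×10⁵, so the forward reaction proceeds.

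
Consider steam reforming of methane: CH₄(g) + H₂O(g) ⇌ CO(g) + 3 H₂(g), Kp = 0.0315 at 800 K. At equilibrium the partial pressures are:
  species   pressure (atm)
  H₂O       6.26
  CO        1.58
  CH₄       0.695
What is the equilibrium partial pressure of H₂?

P(H₂) = 0.443 atm

At equilibrium, Kp = P(CO)·P(H₂)³ / (P(CH₄)·P(H₂O)) = 0.0315.
(1.58)·(P(H₂))³ / ((0.695)·(6.26)) = 0.0315
P(H₂)³ = 0.0867 ⇒ P(H₂) = 0.443 atm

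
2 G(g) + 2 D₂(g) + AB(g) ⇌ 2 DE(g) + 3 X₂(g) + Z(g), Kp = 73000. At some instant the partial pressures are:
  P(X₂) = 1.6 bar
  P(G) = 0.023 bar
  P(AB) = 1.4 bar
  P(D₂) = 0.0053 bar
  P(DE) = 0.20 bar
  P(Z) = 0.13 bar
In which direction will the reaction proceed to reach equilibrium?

Qp = P(DE)²·P(X₂)³·P(Z) / (P(G)²·P(D₂)²·P(AB)) = (0.20)²·(1.6)³·(0.13) / ((0.023)²·(0.0053)²·(1.4)) = 1.0e6
Qp = 1.0e6 > Kp = 73000, so the reverse reaction proceeds.

in the reverse direction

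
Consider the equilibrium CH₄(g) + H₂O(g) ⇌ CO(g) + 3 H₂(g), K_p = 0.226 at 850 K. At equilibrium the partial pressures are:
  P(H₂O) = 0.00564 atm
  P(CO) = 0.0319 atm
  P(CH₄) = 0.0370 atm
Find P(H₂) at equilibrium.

At equilibrium, K_p = P(CO)·P(H₂)³ / (P(CH₄)·P(H₂O)) = 0.226.
(0.0319)·(P(H₂))³ / ((0.0370)·(0.00564)) = 0.226
P(H₂)³ = 0.00148 ⇒ P(H₂) = 0.114 atm

P(H₂) = 0.114 atm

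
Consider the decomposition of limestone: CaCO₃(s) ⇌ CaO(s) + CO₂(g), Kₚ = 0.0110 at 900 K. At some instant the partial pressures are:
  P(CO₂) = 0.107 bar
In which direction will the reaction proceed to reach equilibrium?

reverse (toward reactants)

(CaCO₃, CaO are pure solids — omitted from Qₚ.)
Qₚ = P(CO₂) = 0.107
Qₚ = 0.107 > Kₚ = 0.0110, so the reverse reaction proceeds.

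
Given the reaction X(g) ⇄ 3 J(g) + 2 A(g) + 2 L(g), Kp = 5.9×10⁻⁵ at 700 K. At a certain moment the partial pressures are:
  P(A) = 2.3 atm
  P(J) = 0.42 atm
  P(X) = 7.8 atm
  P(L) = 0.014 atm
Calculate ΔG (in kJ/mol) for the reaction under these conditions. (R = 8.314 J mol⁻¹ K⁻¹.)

ΔG = -10.4 kJ/mol

Qp = P(J)³·P(A)²·P(L)² / P(X) = (0.42)³·(2.3)²·(0.014)² / (7.8) = 9.85×10⁻⁶
ΔG = RT ln(Qp/Kp) = (8.314 J mol⁻¹ K⁻¹)(700 K) × ln(9.85×10⁻⁶/5.9×10⁻⁵)
   = (5.820 kJ/mol)(-1.790) = -10.4 kJ/mol
ΔG < 0, so the forward reaction is spontaneous (proceeds forward).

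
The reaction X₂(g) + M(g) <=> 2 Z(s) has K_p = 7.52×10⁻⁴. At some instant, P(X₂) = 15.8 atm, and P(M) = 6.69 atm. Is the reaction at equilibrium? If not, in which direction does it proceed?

reverse (toward reactants)

(Z is a pure solid — omitted from Q_p.)
Q_p = 1 / (P(X₂)·P(M)) = 1 / ((15.8)·(6.69)) = 0.00946
Q_p = 0.00946 > K_p = 7.52×10⁻⁴, so the reverse reaction proceeds.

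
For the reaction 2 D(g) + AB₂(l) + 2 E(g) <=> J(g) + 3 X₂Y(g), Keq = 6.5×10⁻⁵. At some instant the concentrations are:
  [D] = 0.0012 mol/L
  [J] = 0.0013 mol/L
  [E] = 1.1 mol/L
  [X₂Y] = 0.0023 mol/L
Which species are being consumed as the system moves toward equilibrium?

(AB₂ is a pure liquid — omitted from Q.)
Q = [J]·[X₂Y]³ / ([D]²·[E]²) = (0.0013)·(0.0023)³ / ((0.0012)²·(1.1)²) = 9.1×10⁻⁶
Q = 9.1×10⁻⁶ < Keq = 6.5×10⁻⁵: net forward reaction.

D, AB₂, E (reactants)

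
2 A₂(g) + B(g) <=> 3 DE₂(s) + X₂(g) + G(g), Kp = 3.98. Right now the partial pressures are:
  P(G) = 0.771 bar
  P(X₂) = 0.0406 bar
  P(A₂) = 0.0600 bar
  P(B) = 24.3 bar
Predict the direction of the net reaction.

(DE₂ is a pure solid — omitted from Qp.)
Qp = P(X₂)·P(G) / (P(A₂)²·P(B)) = (0.0406)·(0.771) / ((0.0600)²·(24.3)) = 0.358
Qp = 0.358 < Kp = 3.98, so the forward reaction proceeds.

forward (toward products)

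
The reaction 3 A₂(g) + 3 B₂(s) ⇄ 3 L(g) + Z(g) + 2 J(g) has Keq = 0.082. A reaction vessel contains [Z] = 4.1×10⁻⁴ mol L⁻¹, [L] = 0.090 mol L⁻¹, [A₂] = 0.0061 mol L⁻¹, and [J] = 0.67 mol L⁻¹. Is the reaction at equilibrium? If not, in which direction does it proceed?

(B₂ is a pure solid — omitted from Q.)
Q = [L]³·[Z]·[J]² / [A₂]³ = (0.090)³·(4.1×10⁻⁴)·(0.67)² / (0.0061)³ = 0.59
Q = 0.59 > Keq = 0.082, so the reverse reaction proceeds.

reverse (toward reactants)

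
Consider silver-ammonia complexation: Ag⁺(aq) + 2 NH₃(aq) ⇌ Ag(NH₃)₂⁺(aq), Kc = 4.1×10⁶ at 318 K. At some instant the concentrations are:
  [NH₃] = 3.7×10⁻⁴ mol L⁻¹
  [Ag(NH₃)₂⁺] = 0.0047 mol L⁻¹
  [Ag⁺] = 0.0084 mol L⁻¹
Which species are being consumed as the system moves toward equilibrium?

none (at equilibrium)

Qc = [Ag(NH₃)₂⁺] / ([Ag⁺]·[NH₃]²) = (0.0047) / ((0.0084)·(3.7×10⁻⁴)²) = 4.1×10⁶
Qc = 4.1×10⁶ = Kc; the system is at equilibrium.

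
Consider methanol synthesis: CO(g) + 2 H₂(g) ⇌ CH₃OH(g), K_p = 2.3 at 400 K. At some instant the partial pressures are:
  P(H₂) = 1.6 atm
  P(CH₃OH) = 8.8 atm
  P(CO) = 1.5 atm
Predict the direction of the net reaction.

Q_p = P(CH₃OH) / (P(CO)·P(H₂)²) = (8.8) / ((1.5)·(1.6)²) = 2.3
Q_p = 2.3 = K_p, so the system is already at equilibrium.

at equilibrium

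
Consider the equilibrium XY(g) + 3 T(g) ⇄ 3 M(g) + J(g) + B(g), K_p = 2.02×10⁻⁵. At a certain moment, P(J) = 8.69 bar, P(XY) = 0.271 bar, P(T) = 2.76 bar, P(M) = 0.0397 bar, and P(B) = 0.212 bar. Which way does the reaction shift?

Q_p = P(M)³·P(J)·P(B) / (P(XY)·P(T)³) = (0.0397)³·(8.69)·(0.212) / ((0.271)·(2.76)³) = 2.02×10⁻⁵
Q_p = 2.02×10⁻⁵ = K_p, so the system is already at equilibrium.

at equilibrium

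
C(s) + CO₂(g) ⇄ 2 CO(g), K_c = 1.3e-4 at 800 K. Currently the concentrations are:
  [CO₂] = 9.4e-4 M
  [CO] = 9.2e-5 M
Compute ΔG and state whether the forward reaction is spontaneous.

ΔG = -17.8 kJ/mol; the forward reaction is spontaneous

(C is a pure solid — omitted from Q_c.)
Q_c = [CO]² / [CO₂] = (9.2e-5)² / (9.4e-4) = 9.00e-6
ΔG = RT ln(Q_c/K_c) = (8.314 J mol⁻¹ K⁻¹)(800 K) × ln(9.00e-6/1.3e-4)
   = (6.651 kJ/mol)(-2.670) = -17.8 kJ/mol
ΔG < 0, so the forward reaction is spontaneous (proceeds forward).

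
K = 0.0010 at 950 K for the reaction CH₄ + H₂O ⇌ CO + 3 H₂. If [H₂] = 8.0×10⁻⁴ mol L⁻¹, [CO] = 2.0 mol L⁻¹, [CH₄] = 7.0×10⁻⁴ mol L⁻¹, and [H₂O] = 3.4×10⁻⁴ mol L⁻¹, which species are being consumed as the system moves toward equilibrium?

CO, H₂ (products)

Q = [CO]·[H₂]³ / ([CH₄]·[H₂O]) = (2.0)·(8.0×10⁻⁴)³ / ((7.0×10⁻⁴)·(3.4×10⁻⁴)) = 0.0043
Q = 0.0043 > K = 0.0010: net reverse reaction.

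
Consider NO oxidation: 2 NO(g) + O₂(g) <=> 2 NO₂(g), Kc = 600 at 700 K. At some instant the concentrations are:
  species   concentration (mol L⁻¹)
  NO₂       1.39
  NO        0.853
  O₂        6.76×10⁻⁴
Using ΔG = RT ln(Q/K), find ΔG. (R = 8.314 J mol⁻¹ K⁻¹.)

Qc = [NO₂]² / ([NO]²·[O₂]) = (1.39)² / ((0.853)²·(6.76×10⁻⁴)) = 3930
ΔG = RT ln(Qc/Kc) = (8.314 J mol⁻¹ K⁻¹)(700 K) × ln(3930/600)
   = (5.820 kJ/mol)(1.879) = 10.9 kJ/mol
ΔG > 0, so the forward reaction is non-spontaneous (proceeds in reverse).

ΔG = 10.9 kJ/mol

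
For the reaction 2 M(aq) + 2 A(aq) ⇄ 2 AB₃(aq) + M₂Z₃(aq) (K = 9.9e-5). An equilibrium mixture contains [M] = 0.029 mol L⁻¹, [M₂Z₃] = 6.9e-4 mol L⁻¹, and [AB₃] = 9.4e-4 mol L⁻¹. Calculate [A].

[A] = 0.086 mol L⁻¹

At equilibrium, K = [AB₃]²·[M₂Z₃] / ([M]²·[A]²) = 9.9e-5.
(9.4e-4)²·(6.9e-4) / ((0.029)²·([A])²) = 9.9e-5
[A]² = 0.00732 ⇒ [A] = 0.086 mol L⁻¹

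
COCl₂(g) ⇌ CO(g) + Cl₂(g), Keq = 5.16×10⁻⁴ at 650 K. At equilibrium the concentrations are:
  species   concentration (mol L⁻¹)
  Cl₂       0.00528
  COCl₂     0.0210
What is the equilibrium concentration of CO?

[CO] = 0.00205 mol L⁻¹

At equilibrium, Keq = [CO]·[Cl₂] / [COCl₂] = 5.16×10⁻⁴.
([CO])·(0.00528) / (0.0210) = 5.16×10⁻⁴
[CO] = 0.00205 mol L⁻¹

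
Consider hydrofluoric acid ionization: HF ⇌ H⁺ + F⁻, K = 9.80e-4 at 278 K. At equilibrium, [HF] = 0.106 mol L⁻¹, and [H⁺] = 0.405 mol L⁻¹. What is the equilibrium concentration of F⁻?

At equilibrium, K = [H⁺]·[F⁻] / [HF] = 9.80e-4.
(0.405)·([F⁻]) / (0.106) = 9.80e-4
[F⁻] = 2.56e-4 mol L⁻¹

[F⁻] = 2.56e-4 mol L⁻¹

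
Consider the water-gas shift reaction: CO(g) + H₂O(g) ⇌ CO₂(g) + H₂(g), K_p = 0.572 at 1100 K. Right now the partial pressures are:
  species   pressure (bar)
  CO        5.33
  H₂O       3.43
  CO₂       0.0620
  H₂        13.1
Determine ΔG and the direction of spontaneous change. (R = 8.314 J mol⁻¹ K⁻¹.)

Q_p = P(CO₂)·P(H₂) / (P(CO)·P(H₂O)) = (0.0620)·(13.1) / ((5.33)·(3.43)) = 0.0444
ΔG = RT ln(Q_p/K_p) = (8.314 J mol⁻¹ K⁻¹)(1100 K) × ln(0.0444/0.572)
   = (9.145 kJ/mol)(-2.556) = -23.4 kJ/mol
ΔG < 0, so the forward reaction is spontaneous (proceeds forward).

ΔG = -23.4 kJ/mol; the forward reaction is spontaneous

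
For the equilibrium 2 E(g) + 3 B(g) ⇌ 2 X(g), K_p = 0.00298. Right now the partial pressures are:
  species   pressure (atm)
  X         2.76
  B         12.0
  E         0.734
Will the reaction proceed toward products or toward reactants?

Q_p = P(X)² / (P(E)²·P(B)³) = (2.76)² / ((0.734)²·(12.0)³) = 0.00818
Q_p = 0.00818 > K_p = 0.00298, so the reverse reaction proceeds.

toward reactants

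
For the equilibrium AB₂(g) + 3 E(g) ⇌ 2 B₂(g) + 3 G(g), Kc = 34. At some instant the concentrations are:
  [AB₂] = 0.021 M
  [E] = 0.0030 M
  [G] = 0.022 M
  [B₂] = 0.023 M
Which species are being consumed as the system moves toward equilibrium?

AB₂, E (reactants)

Qc = [B₂]²·[G]³ / ([AB₂]·[E]³) = (0.023)²·(0.022)³ / ((0.021)·(0.0030)³) = 9.9
Qc = 9.9 < Kc = 34: net forward reaction.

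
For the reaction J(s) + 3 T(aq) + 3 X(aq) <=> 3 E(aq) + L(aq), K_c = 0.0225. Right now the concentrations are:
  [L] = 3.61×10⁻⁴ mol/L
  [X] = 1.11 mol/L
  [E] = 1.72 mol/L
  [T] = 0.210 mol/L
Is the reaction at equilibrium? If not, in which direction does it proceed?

(J is a pure solid — omitted from Q_c.)
Q_c = [E]³·[L] / ([T]³·[X]³) = (1.72)³·(3.61×10⁻⁴) / ((0.210)³·(1.11)³) = 0.145
Q_c = 0.145 > K_c = 0.0225, so the reverse reaction proceeds.

reverse (toward reactants)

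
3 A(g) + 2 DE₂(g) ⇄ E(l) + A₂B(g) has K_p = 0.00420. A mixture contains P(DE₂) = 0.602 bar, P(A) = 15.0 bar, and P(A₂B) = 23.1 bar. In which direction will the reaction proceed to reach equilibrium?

in the reverse direction

(E is a pure liquid — omitted from Q_p.)
Q_p = P(A₂B) / (P(A)³·P(DE₂)²) = (23.1) / ((15.0)³·(0.602)²) = 0.0189
Q_p = 0.0189 > K_p = 0.00420, so the reverse reaction proceeds.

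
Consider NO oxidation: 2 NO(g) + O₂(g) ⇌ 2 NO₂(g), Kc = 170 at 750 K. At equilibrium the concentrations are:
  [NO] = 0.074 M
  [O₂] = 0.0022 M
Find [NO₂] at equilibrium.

At equilibrium, Kc = [NO₂]² / ([NO]²·[O₂]) = 170.
([NO₂])² / ((0.074)²·(0.0022)) = 170
[NO₂]² = 0.00205 ⇒ [NO₂] = 0.045 M

[NO₂] = 0.045 M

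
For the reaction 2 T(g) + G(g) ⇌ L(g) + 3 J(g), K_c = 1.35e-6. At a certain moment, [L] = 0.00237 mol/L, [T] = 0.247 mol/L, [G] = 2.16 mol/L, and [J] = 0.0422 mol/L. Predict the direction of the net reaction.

at equilibrium

Q_c = [L]·[J]³ / ([T]²·[G]) = (0.00237)·(0.0422)³ / ((0.247)²·(2.16)) = 1.35e-6
Q_c = 1.35e-6 = K_c, so the system is already at equilibrium.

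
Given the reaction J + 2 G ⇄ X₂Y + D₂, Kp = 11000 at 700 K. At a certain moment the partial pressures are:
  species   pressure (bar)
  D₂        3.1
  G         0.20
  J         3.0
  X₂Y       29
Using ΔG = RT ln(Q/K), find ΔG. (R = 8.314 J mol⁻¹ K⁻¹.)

Qp = P(X₂Y)·P(D₂) / (P(J)·P(G)²) = (29)·(3.1) / ((3.0)·(0.20)²) = 749
ΔG = RT ln(Qp/Kp) = (8.314 J mol⁻¹ K⁻¹)(700 K) × ln(749/11000)
   = (5.820 kJ/mol)(-2.687) = -15.6 kJ/mol
ΔG < 0, so the forward reaction is spontaneous (proceeds forward).

ΔG = -15.6 kJ/mol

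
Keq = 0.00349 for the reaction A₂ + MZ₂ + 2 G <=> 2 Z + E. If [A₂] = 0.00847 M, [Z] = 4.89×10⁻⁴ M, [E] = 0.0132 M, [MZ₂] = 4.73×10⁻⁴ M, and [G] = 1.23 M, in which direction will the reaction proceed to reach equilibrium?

in the forward direction

Q = [Z]²·[E] / ([A₂]·[MZ₂]·[G]²) = (4.89×10⁻⁴)²·(0.0132) / ((0.00847)·(4.73×10⁻⁴)·(1.23)²) = 5.21×10⁻⁴
Q = 5.21×10⁻⁴ < Keq = 0.00349, so the forward reaction proceeds.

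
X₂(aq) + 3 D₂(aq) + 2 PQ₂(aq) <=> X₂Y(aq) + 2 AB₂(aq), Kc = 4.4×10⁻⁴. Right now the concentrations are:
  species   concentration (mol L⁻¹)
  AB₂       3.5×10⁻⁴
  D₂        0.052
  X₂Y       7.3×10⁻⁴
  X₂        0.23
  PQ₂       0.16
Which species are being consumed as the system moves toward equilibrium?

Qc = [X₂Y]·[AB₂]² / ([X₂]·[D₂]³·[PQ₂]²) = (7.3×10⁻⁴)·(3.5×10⁻⁴)² / ((0.23)·(0.052)³·(0.16)²) = 1.1×10⁻⁴
Qc = 1.1×10⁻⁴ < Kc = 4.4×10⁻⁴: net forward reaction.

X₂, D₂, PQ₂ (reactants)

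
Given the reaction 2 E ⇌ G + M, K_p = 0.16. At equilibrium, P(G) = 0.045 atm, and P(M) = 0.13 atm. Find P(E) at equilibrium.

P(E) = 0.19 atm

At equilibrium, K_p = P(G)·P(M) / P(E)² = 0.16.
(0.045)·(0.13) / (P(E))² = 0.16
P(E)² = 0.0366 ⇒ P(E) = 0.19 atm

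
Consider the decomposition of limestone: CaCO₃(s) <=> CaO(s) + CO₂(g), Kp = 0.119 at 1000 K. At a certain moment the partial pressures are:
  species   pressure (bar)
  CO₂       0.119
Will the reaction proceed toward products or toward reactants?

at equilibrium

(CaCO₃, CaO are pure solids — omitted from Qp.)
Qp = P(CO₂) = 0.119
Qp = 0.119 = Kp, so the system is already at equilibrium.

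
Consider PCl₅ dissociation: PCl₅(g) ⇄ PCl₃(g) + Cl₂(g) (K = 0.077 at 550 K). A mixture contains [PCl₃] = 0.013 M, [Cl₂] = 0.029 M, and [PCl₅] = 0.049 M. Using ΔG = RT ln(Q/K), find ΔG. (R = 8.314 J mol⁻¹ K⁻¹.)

ΔG = -10.5 kJ/mol

Q = [PCl₃]·[Cl₂] / [PCl₅] = (0.013)·(0.029) / (0.049) = 0.00769
ΔG = RT ln(Q/K) = (8.314 J mol⁻¹ K⁻¹)(550 K) × ln(0.00769/0.077)
   = (4.573 kJ/mol)(-2.304) = -10.5 kJ/mol
ΔG < 0, so the forward reaction is spontaneous (proceeds forward).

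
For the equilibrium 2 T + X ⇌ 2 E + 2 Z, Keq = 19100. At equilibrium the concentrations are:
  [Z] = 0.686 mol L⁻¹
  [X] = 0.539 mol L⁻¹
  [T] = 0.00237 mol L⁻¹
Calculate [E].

At equilibrium, Keq = [E]²·[Z]² / ([T]²·[X]) = 19100.
([E])²·(0.686)² / ((0.00237)²·(0.539)) = 19100
[E]² = 0.123 ⇒ [E] = 0.351 mol L⁻¹

[E] = 0.351 mol L⁻¹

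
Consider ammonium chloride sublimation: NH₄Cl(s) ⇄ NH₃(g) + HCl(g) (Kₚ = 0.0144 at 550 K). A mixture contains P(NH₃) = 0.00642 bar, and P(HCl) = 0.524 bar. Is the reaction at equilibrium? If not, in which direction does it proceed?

(NH₄Cl is a pure solid — omitted from Qₚ.)
Qₚ = P(NH₃)·P(HCl) = (0.00642)·(0.524) = 0.00336
Qₚ = 0.00336 < Kₚ = 0.0144, so the forward reaction proceeds.

to the right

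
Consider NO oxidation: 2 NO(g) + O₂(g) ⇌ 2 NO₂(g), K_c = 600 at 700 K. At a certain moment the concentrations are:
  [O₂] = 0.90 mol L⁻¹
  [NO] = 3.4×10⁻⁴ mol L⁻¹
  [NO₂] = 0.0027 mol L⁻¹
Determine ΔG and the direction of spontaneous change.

ΔG = -12.5 kJ/mol; the forward reaction is spontaneous

Q_c = [NO₂]² / ([NO]²·[O₂]) = (0.0027)² / ((3.4×10⁻⁴)²·(0.90)) = 70.1
ΔG = RT ln(Q_c/K_c) = (8.314 J mol⁻¹ K⁻¹)(700 K) × ln(70.1/600)
   = (5.820 kJ/mol)(-2.147) = -12.5 kJ/mol
ΔG < 0, so the forward reaction is spontaneous (proceeds forward).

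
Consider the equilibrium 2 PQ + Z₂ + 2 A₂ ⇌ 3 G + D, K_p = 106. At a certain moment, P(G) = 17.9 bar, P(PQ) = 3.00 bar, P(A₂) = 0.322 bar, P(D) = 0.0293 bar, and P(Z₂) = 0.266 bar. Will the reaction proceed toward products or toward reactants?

Q_p = P(G)³·P(D) / (P(PQ)²·P(Z₂)·P(A₂)²) = (17.9)³·(0.0293) / ((3.00)²·(0.266)·(0.322)²) = 677
Q_p = 677 > K_p = 106, so the reverse reaction proceeds.

toward reactants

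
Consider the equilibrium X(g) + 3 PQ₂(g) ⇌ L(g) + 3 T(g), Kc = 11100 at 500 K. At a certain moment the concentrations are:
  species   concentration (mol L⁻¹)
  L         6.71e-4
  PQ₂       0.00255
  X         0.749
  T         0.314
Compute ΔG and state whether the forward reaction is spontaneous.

ΔG = -7.87 kJ/mol; the forward reaction is spontaneous

Qc = [L]·[T]³ / ([X]·[PQ₂]³) = (6.71e-4)·(0.314)³ / ((0.749)·(0.00255)³) = 1670
ΔG = RT ln(Qc/Kc) = (8.314 J mol⁻¹ K⁻¹)(500 K) × ln(1670/11100)
   = (4.157 kJ/mol)(-1.894) = -7.87 kJ/mol
ΔG < 0, so the forward reaction is spontaneous (proceeds forward).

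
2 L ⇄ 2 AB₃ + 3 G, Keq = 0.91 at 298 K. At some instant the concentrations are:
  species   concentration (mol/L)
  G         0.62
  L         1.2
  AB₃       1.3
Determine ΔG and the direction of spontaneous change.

ΔG = -2.92 kJ/mol; the forward reaction is spontaneous

Q = [AB₃]²·[G]³ / [L]² = (1.3)²·(0.62)³ / (1.2)² = 0.280
ΔG = RT ln(Q/Keq) = (8.314 J mol⁻¹ K⁻¹)(298 K) × ln(0.280/0.91)
   = (2.478 kJ/mol)(-1.179) = -2.92 kJ/mol
ΔG < 0, so the forward reaction is spontaneous (proceeds forward).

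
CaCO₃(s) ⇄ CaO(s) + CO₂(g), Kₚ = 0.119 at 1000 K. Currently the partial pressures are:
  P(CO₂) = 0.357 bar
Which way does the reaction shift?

in the reverse direction

(CaCO₃, CaO are pure solids — omitted from Qₚ.)
Qₚ = P(CO₂) = 0.357
Qₚ = 0.357 > Kₚ = 0.119, so the reverse reaction proceeds.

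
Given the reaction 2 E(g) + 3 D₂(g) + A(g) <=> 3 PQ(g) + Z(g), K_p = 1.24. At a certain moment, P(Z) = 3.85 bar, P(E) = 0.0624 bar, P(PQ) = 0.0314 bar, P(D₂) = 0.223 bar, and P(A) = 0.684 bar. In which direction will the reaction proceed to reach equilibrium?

Q_p = P(PQ)³·P(Z) / (P(E)²·P(D₂)³·P(A)) = (0.0314)³·(3.85) / ((0.0624)²·(0.223)³·(0.684)) = 4.04
Q_p = 4.04 > K_p = 1.24, so the reverse reaction proceeds.

reverse (toward reactants)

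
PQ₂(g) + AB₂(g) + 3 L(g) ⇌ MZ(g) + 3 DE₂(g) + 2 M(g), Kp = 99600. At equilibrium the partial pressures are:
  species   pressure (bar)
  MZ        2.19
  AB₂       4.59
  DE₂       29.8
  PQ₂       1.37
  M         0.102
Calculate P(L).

P(L) = 0.0987 bar

At equilibrium, Kp = P(MZ)·P(DE₂)³·P(M)² / (P(PQ₂)·P(AB₂)·P(L)³) = 99600.
(2.19)·(29.8)³·(0.102)² / ((1.37)·(4.59)·(P(L))³) = 99600
P(L)³ = 9.63×10⁻⁴ ⇒ P(L) = 0.0987 bar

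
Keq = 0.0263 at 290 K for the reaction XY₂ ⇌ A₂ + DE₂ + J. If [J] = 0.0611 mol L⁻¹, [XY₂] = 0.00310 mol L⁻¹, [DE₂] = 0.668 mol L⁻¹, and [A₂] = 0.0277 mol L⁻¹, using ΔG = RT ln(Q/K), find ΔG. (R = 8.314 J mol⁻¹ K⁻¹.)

ΔG = 6.34 kJ/mol

Q = [A₂]·[DE₂]·[J] / [XY₂] = (0.0277)·(0.668)·(0.0611) / (0.00310) = 0.365
ΔG = RT ln(Q/Keq) = (8.314 J mol⁻¹ K⁻¹)(290 K) × ln(0.365/0.0263)
   = (2.411 kJ/mol)(2.630) = 6.34 kJ/mol
ΔG > 0, so the forward reaction is non-spontaneous (proceeds in reverse).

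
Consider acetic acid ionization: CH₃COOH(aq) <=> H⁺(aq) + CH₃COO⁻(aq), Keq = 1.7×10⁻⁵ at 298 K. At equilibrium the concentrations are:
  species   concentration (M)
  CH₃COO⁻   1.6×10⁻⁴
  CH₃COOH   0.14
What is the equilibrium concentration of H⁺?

At equilibrium, Keq = [H⁺]·[CH₃COO⁻] / [CH₃COOH] = 1.7×10⁻⁵.
([H⁺])·(1.6×10⁻⁴) / (0.14) = 1.7×10⁻⁵
[H⁺] = 0.0149 = 0.015 M

[H⁺] = 0.015 M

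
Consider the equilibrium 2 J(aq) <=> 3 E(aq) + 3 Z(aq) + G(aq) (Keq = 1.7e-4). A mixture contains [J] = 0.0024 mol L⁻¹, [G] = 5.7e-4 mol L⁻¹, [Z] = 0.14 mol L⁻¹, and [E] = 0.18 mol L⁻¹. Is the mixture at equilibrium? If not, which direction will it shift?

no; Q > K, reaction proceeds in reverse

Q = [E]³·[Z]³·[G] / [J]² = (0.18)³·(0.14)³·(5.7e-4) / (0.0024)² = 0.0016
Q = 0.0016 > Keq = 1.7e-4: net reverse reaction.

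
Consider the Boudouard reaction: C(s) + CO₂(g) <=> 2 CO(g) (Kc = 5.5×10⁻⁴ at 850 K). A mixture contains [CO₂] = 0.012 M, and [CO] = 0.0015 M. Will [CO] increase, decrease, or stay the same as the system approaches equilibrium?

increase

(C is a pure solid — omitted from Qc.)
Qc = [CO]² / [CO₂] = (0.0015)² / (0.012) = 1.9×10⁻⁴
Qc = 1.9×10⁻⁴ < Kc = 5.5×10⁻⁴: net forward reaction.
CO is a product, so it increases.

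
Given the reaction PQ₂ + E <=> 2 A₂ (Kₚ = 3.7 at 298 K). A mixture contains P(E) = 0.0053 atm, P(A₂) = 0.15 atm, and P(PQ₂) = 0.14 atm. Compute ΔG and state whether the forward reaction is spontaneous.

Qₚ = P(A₂)² / (P(PQ₂)·P(E)) = (0.15)² / ((0.14)·(0.0053)) = 30.3
ΔG = RT ln(Qₚ/Kₚ) = (8.314 J mol⁻¹ K⁻¹)(298 K) × ln(30.3/3.7)
   = (2.478 kJ/mol)(2.103) = 5.21 kJ/mol
ΔG > 0, so the forward reaction is non-spontaneous (proceeds in reverse).

ΔG = 5.21 kJ/mol; the forward reaction is non-spontaneous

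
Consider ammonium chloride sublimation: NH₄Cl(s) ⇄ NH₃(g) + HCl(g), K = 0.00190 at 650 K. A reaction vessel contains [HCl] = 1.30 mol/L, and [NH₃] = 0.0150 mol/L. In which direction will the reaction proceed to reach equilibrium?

(NH₄Cl is a pure solid — omitted from Q.)
Q = [NH₃]·[HCl] = (0.0150)·(1.30) = 0.0195
Q = 0.0195 > K = 0.00190, so the reverse reaction proceeds.

toward reactants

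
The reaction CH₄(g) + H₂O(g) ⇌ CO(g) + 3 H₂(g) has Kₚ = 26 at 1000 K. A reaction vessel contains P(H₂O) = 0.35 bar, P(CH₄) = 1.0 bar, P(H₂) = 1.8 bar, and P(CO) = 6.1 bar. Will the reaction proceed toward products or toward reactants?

Qₚ = P(CO)·P(H₂)³ / (P(CH₄)·P(H₂O)) = (6.1)·(1.8)³ / ((1.0)·(0.35)) = 100
Qₚ = 100 > Kₚ = 26, so the reverse reaction proceeds.

reverse (toward reactants)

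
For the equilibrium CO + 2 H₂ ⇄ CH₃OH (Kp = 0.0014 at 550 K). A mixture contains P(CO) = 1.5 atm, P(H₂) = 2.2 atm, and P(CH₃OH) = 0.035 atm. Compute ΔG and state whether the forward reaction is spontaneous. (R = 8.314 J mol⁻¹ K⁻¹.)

ΔG = 5.65 kJ/mol; the forward reaction is non-spontaneous

Qp = P(CH₃OH) / (P(CO)·P(H₂)²) = (0.035) / ((1.5)·(2.2)²) = 0.00482
ΔG = RT ln(Qp/Kp) = (8.314 J mol⁻¹ K⁻¹)(550 K) × ln(0.00482/0.0014)
   = (4.573 kJ/mol)(1.236) = 5.65 kJ/mol
ΔG > 0, so the forward reaction is non-spontaneous (proceeds in reverse).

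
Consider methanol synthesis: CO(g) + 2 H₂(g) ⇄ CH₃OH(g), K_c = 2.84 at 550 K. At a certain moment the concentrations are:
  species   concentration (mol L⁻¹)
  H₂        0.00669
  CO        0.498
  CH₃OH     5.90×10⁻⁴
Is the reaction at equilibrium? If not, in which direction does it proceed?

Q_c = [CH₃OH] / ([CO]·[H₂]²) = (5.90×10⁻⁴) / ((0.498)·(0.00669)²) = 26.5
Q_c = 26.5 > K_c = 2.84, so the reverse reaction proceeds.

toward reactants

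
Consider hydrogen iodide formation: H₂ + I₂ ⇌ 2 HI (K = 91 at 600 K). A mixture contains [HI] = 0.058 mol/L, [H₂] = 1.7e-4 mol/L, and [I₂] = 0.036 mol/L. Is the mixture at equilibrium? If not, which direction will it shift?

no; Q > K, reaction proceeds in reverse

Q = [HI]² / ([H₂]·[I₂]) = (0.058)² / ((1.7e-4)·(0.036)) = 550
Q = 550 > K = 91: net reverse reaction.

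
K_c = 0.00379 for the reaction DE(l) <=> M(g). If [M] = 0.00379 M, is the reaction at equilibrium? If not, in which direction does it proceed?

(DE is a pure liquid — omitted from Q_c.)
Q_c = [M] = 0.00379
Q_c = 0.00379 = K_c, so the system is already at equilibrium.

no net change (already at equilibrium)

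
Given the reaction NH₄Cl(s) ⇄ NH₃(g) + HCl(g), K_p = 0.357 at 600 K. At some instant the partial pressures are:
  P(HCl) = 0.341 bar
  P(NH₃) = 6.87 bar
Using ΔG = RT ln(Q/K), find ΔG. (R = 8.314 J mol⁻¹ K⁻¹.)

(NH₄Cl is a pure solid — omitted from Q_p.)
Q_p = P(NH₃)·P(HCl) = (6.87)·(0.341) = 2.34
ΔG = RT ln(Q_p/K_p) = (8.314 J mol⁻¹ K⁻¹)(600 K) × ln(2.34/0.357)
   = (4.988 kJ/mol)(1.880) = 9.38 kJ/mol
ΔG > 0, so the forward reaction is non-spontaneous (proceeds in reverse).

ΔG = 9.38 kJ/mol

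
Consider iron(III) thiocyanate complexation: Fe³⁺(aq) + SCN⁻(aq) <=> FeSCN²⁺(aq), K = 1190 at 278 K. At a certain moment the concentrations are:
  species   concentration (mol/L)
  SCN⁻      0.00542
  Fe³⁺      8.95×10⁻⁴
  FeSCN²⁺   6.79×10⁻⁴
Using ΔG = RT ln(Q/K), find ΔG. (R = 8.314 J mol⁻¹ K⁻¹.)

Q = [FeSCN²⁺] / ([Fe³⁺]·[SCN⁻]) = (6.79×10⁻⁴) / ((8.95×10⁻⁴)·(0.00542)) = 140
ΔG = RT ln(Q/K) = (8.314 J mol⁻¹ K⁻¹)(278 K) × ln(140/1190)
   = (2.311 kJ/mol)(-2.140) = -4.95 kJ/mol
ΔG < 0, so the forward reaction is spontaneous (proceeds forward).

ΔG = -4.95 kJ/mol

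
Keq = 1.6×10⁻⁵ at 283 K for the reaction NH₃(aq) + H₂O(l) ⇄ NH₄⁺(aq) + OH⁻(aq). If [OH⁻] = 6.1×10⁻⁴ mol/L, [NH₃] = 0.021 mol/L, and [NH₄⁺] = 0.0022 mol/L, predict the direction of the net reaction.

(H₂O is a pure liquid — omitted from Q.)
Q = [NH₄⁺]·[OH⁻] / [NH₃] = (0.0022)·(6.1×10⁻⁴) / (0.021) = 6.4×10⁻⁵
Q = 6.4×10⁻⁵ > Keq = 1.6×10⁻⁵, so the reverse reaction proceeds.

reverse (toward reactants)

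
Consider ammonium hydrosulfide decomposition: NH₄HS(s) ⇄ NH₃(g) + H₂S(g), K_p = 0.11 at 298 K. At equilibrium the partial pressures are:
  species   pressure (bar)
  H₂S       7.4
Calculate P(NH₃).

P(NH₃) = 0.015 bar

(NH₄HS is a pure solid — omitted from K_p.)
At equilibrium, K_p = P(NH₃)·P(H₂S) = 0.11.
(P(NH₃))·(7.4) = 0.11
P(NH₃) = 0.0149 = 0.015 bar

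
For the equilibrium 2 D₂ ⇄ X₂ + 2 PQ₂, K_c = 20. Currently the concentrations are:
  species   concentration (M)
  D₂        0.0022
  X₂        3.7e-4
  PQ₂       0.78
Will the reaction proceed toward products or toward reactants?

Q_c = [X₂]·[PQ₂]² / [D₂]² = (3.7e-4)·(0.78)² / (0.0022)² = 47
Q_c = 47 > K_c = 20, so the reverse reaction proceeds.

in the reverse direction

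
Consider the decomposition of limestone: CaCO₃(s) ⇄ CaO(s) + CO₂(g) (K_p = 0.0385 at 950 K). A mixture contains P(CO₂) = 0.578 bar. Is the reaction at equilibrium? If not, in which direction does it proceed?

reverse (toward reactants)

(CaCO₃, CaO are pure solids — omitted from Q_p.)
Q_p = P(CO₂) = 0.578
Q_p = 0.578 > K_p = 0.0385, so the reverse reaction proceeds.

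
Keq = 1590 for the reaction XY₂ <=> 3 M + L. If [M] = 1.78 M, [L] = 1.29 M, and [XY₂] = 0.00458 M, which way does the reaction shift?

Q = [M]³·[L] / [XY₂] = (1.78)³·(1.29) / (0.00458) = 1590
Q = 1590 = Keq, so the system is already at equilibrium.

no net change (already at equilibrium)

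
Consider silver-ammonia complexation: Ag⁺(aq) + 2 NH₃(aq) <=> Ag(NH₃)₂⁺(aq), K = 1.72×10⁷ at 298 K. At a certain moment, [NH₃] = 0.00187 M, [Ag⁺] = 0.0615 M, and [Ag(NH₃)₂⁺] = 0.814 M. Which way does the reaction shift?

in the forward direction

Q = [Ag(NH₃)₂⁺] / ([Ag⁺]·[NH₃]²) = (0.814) / ((0.0615)·(0.00187)²) = 3.79×10⁶
Q = 3.79×10⁶ < K = 1.72×10⁷, so the forward reaction proceeds.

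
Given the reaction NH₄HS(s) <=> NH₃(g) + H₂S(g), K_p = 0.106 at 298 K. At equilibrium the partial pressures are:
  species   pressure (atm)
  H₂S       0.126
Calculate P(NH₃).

(NH₄HS is a pure solid — omitted from K_p.)
At equilibrium, K_p = P(NH₃)·P(H₂S) = 0.106.
(P(NH₃))·(0.126) = 0.106
P(NH₃) = 0.841 atm

P(NH₃) = 0.841 atm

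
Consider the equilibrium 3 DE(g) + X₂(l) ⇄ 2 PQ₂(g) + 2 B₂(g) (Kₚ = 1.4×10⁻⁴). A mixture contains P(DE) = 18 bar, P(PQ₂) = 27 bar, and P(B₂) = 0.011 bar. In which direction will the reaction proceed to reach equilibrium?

(X₂ is a pure liquid — omitted from Qₚ.)
Qₚ = P(PQ₂)²·P(B₂)² / P(DE)³ = (27)²·(0.011)² / (18)³ = 1.5×10⁻⁵
Qₚ = 1.5×10⁻⁵ < Kₚ = 1.4×10⁻⁴, so the forward reaction proceeds.

in the forward direction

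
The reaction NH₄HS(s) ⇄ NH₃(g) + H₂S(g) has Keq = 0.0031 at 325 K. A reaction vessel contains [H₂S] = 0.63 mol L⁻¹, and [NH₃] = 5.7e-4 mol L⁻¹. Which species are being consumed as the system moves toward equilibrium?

NH₄HS (reactants)

(NH₄HS is a pure solid — omitted from Q.)
Q = [NH₃]·[H₂S] = (5.7e-4)·(0.63) = 3.6e-4
Q = 3.6e-4 < Keq = 0.0031: net forward reaction.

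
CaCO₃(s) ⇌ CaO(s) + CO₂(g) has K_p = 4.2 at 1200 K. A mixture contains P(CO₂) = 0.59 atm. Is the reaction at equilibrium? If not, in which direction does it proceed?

toward products

(CaCO₃, CaO are pure solids — omitted from Q_p.)
Q_p = P(CO₂) = 0.59
Q_p = 0.59 < K_p = 4.2, so the forward reaction proceeds.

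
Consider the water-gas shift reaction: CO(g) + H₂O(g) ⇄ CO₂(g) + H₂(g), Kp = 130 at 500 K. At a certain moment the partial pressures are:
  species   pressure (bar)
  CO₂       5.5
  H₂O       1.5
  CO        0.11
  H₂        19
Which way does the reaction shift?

to the left

Qp = P(CO₂)·P(H₂) / (P(CO)·P(H₂O)) = (5.5)·(19) / ((0.11)·(1.5)) = 630
Qp = 630 > Kp = 130, so the reverse reaction proceeds.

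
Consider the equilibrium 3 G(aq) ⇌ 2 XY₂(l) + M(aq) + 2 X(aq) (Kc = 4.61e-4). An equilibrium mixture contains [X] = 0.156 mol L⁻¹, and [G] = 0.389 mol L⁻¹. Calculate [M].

(XY₂ is a pure liquid — omitted from Kc.)
At equilibrium, Kc = [M]·[X]² / [G]³ = 4.61e-4.
([M])·(0.156)² / (0.389)³ = 4.61e-4
[M] = 0.00112 mol L⁻¹

[M] = 0.00112 mol L⁻¹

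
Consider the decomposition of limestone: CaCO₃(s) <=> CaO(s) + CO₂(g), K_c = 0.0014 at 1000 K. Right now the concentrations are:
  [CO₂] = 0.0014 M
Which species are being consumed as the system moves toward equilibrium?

(CaCO₃, CaO are pure solids — omitted from Q_c.)
Q_c = [CO₂] = 0.0014
Q_c = 0.0014 = K_c; the system is at equilibrium.

none (at equilibrium)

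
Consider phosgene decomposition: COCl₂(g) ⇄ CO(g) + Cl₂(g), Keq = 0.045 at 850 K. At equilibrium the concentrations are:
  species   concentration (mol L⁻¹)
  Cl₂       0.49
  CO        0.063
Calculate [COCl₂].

[COCl₂] = 0.69 mol L⁻¹

At equilibrium, Keq = [CO]·[Cl₂] / [COCl₂] = 0.045.
(0.063)·(0.49) / ([COCl₂]) = 0.045
[COCl₂] = 0.686 = 0.69 mol L⁻¹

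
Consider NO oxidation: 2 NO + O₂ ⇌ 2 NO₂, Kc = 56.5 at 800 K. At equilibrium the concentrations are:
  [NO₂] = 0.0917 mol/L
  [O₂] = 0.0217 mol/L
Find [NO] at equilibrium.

At equilibrium, Kc = [NO₂]² / ([NO]²·[O₂]) = 56.5.
(0.0917)² / (([NO])²·(0.0217)) = 56.5
[NO]² = 0.00686 ⇒ [NO] = 0.0828 mol/L

[NO] = 0.0828 mol/L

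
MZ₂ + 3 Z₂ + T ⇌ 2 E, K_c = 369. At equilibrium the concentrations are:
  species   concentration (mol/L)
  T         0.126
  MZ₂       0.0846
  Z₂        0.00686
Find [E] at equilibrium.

At equilibrium, K_c = [E]² / ([MZ₂]·[Z₂]³·[T]) = 369.
([E])² / ((0.0846)·(0.00686)³·(0.126)) = 369
[E]² = 1.27×10⁻⁶ ⇒ [E] = 0.00113 mol/L

[E] = 0.00113 mol/L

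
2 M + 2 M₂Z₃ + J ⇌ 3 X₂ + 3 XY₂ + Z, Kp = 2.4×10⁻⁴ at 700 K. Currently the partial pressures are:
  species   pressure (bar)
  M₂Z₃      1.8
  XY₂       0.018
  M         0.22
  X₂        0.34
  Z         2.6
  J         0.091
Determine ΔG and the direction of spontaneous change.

ΔG = -10.2 kJ/mol; the forward reaction is spontaneous

Qp = P(X₂)³·P(XY₂)³·P(Z) / (P(M)²·P(M₂Z₃)²·P(J)) = (0.34)³·(0.018)³·(2.6) / ((0.22)²·(1.8)²·(0.091)) = 4.18×10⁻⁵
ΔG = RT ln(Qp/Kp) = (8.314 J mol⁻¹ K⁻¹)(700 K) × ln(4.18×10⁻⁵/2.4×10⁻⁴)
   = (5.820 kJ/mol)(-1.748) = -10.2 kJ/mol
ΔG < 0, so the forward reaction is spontaneous (proceeds forward).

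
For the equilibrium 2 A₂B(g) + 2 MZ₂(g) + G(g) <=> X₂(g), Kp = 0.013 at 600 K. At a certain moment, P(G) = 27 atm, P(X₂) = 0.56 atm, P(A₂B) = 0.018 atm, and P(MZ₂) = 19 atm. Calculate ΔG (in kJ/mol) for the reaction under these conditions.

Qp = P(X₂) / (P(A₂B)²·P(MZ₂)²·P(G)) = (0.56) / ((0.018)²·(19)²·(27)) = 0.177
ΔG = RT ln(Qp/Kp) = (8.314 J mol⁻¹ K⁻¹)(600 K) × ln(0.177/0.013)
   = (4.988 kJ/mol)(2.611) = 13.0 kJ/mol
ΔG > 0, so the forward reaction is non-spontaneous (proceeds in reverse).

ΔG = 13.0 kJ/mol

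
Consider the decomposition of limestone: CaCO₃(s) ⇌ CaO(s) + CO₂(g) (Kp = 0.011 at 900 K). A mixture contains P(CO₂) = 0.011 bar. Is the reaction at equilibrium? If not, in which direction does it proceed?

(CaCO₃, CaO are pure solids — omitted from Qp.)
Qp = P(CO₂) = 0.011
Qp = 0.011 = Kp, so the system is already at equilibrium.

neither direction; the system is at equilibrium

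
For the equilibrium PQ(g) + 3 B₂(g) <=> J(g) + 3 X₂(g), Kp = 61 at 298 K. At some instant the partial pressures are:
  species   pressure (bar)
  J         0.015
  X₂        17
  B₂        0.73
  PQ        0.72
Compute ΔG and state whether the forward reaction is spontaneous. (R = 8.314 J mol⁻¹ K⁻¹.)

Qp = P(J)·P(X₂)³ / (P(PQ)·P(B₂)³) = (0.015)·(17)³ / ((0.72)·(0.73)³) = 263
ΔG = RT ln(Qp/Kp) = (8.314 J mol⁻¹ K⁻¹)(298 K) × ln(263/61)
   = (2.478 kJ/mol)(1.461) = 3.62 kJ/mol
ΔG > 0, so the forward reaction is non-spontaneous (proceeds in reverse).

ΔG = 3.62 kJ/mol; the forward reaction is non-spontaneous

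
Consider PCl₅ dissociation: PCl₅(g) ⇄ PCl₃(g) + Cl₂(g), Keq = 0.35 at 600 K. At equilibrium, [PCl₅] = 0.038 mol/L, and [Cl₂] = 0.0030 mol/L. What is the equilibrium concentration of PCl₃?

[PCl₃] = 4.4 mol/L

At equilibrium, Keq = [PCl₃]·[Cl₂] / [PCl₅] = 0.35.
([PCl₃])·(0.0030) / (0.038) = 0.35
[PCl₃] = 4.43 = 4.4 mol/L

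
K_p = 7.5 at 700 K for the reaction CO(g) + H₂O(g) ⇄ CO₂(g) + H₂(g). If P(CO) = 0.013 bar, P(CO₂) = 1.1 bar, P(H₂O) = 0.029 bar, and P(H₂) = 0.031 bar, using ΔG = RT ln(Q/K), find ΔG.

ΔG = 14.5 kJ/mol

Q_p = P(CO₂)·P(H₂) / (P(CO)·P(H₂O)) = (1.1)·(0.031) / ((0.013)·(0.029)) = 90.5
ΔG = RT ln(Q_p/K_p) = (8.314 J mol⁻¹ K⁻¹)(700 K) × ln(90.5/7.5)
   = (5.820 kJ/mol)(2.490) = 14.5 kJ/mol
ΔG > 0, so the forward reaction is non-spontaneous (proceeds in reverse).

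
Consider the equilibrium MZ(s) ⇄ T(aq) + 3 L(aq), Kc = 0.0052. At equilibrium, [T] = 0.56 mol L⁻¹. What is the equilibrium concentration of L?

(MZ is a pure solid — omitted from Kc.)
At equilibrium, Kc = [T]·[L]³ = 0.0052.
(0.56)·([L])³ = 0.0052
[L]³ = 0.00929 ⇒ [L] = 0.21 mol L⁻¹

[L] = 0.21 mol L⁻¹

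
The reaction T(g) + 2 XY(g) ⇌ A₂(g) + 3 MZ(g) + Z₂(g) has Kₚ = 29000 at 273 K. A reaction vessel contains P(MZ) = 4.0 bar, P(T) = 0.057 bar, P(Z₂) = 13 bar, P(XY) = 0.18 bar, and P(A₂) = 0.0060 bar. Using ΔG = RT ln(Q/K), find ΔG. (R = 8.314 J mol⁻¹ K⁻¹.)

Qₚ = P(A₂)·P(MZ)³·P(Z₂) / (P(T)·P(XY)²) = (0.0060)·(4.0)³·(13) / ((0.057)·(0.18)²) = 2700
ΔG = RT ln(Qₚ/Kₚ) = (8.314 J mol⁻¹ K⁻¹)(273 K) × ln(2700/29000)
   = (2.270 kJ/mol)(-2.374) = -5.39 kJ/mol
ΔG < 0, so the forward reaction is spontaneous (proceeds forward).

ΔG = -5.39 kJ/mol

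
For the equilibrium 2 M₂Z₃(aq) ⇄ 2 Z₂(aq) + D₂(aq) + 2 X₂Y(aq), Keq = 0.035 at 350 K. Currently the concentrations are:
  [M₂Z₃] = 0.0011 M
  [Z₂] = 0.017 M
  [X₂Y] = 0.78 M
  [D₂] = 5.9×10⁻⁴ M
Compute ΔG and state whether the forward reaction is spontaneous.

ΔG = 2.61 kJ/mol; the forward reaction is non-spontaneous

Q = [Z₂]²·[D₂]·[X₂Y]² / [M₂Z₃]² = (0.017)²·(5.9×10⁻⁴)·(0.78)² / (0.0011)² = 0.0857
ΔG = RT ln(Q/Keq) = (8.314 J mol⁻¹ K⁻¹)(350 K) × ln(0.0857/0.035)
   = (2.910 kJ/mol)(0.8955) = 2.61 kJ/mol
ΔG > 0, so the forward reaction is non-spontaneous (proceeds in reverse).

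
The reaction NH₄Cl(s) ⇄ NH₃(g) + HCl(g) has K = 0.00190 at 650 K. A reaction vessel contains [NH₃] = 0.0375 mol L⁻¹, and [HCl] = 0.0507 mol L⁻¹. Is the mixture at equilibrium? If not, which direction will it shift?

yes, at equilibrium

(NH₄Cl is a pure solid — omitted from Q.)
Q = [NH₃]·[HCl] = (0.0375)·(0.0507) = 0.00190
Q = 0.00190 = K; the system is at equilibrium.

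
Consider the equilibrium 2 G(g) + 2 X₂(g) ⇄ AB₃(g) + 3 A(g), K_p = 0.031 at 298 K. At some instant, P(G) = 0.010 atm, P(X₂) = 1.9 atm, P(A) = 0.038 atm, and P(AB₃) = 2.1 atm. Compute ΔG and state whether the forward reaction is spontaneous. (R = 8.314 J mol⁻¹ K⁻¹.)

ΔG = 5.78 kJ/mol; the forward reaction is non-spontaneous

Q_p = P(AB₃)·P(A)³ / (P(G)²·P(X₂)²) = (2.1)·(0.038)³ / ((0.010)²·(1.9)²) = 0.319
ΔG = RT ln(Q_p/K_p) = (8.314 J mol⁻¹ K⁻¹)(298 K) × ln(0.319/0.031)
   = (2.478 kJ/mol)(2.331) = 5.78 kJ/mol
ΔG > 0, so the forward reaction is non-spontaneous (proceeds in reverse).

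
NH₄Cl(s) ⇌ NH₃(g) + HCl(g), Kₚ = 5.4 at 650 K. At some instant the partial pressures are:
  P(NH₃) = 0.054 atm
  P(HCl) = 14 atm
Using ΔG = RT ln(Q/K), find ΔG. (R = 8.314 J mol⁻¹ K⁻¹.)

(NH₄Cl is a pure solid — omitted from Qₚ.)
Qₚ = P(NH₃)·P(HCl) = (0.054)·(14) = 0.756
ΔG = RT ln(Qₚ/Kₚ) = (8.314 J mol⁻¹ K⁻¹)(650 K) × ln(0.756/5.4)
   = (5.404 kJ/mol)(-1.966) = -10.6 kJ/mol
ΔG < 0, so the forward reaction is spontaneous (proceeds forward).

ΔG = -10.6 kJ/mol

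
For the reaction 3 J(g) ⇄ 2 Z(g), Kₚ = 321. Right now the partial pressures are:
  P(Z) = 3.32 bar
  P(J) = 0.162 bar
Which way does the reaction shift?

in the reverse direction

Qₚ = P(Z)² / P(J)³ = (3.32)² / (0.162)³ = 2590
Qₚ = 2590 > Kₚ = 321, so the reverse reaction proceeds.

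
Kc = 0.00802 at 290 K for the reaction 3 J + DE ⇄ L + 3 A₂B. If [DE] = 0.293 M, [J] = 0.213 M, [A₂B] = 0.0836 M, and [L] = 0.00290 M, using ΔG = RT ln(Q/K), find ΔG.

ΔG = -6.26 kJ/mol

Qc = [L]·[A₂B]³ / ([J]³·[DE]) = (0.00290)·(0.0836)³ / ((0.213)³·(0.293)) = 5.98×10⁻⁴
ΔG = RT ln(Qc/Kc) = (8.314 J mol⁻¹ K⁻¹)(290 K) × ln(5.98×10⁻⁴/0.00802)
   = (2.411 kJ/mol)(-2.596) = -6.26 kJ/mol
ΔG < 0, so the forward reaction is spontaneous (proceeds forward).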